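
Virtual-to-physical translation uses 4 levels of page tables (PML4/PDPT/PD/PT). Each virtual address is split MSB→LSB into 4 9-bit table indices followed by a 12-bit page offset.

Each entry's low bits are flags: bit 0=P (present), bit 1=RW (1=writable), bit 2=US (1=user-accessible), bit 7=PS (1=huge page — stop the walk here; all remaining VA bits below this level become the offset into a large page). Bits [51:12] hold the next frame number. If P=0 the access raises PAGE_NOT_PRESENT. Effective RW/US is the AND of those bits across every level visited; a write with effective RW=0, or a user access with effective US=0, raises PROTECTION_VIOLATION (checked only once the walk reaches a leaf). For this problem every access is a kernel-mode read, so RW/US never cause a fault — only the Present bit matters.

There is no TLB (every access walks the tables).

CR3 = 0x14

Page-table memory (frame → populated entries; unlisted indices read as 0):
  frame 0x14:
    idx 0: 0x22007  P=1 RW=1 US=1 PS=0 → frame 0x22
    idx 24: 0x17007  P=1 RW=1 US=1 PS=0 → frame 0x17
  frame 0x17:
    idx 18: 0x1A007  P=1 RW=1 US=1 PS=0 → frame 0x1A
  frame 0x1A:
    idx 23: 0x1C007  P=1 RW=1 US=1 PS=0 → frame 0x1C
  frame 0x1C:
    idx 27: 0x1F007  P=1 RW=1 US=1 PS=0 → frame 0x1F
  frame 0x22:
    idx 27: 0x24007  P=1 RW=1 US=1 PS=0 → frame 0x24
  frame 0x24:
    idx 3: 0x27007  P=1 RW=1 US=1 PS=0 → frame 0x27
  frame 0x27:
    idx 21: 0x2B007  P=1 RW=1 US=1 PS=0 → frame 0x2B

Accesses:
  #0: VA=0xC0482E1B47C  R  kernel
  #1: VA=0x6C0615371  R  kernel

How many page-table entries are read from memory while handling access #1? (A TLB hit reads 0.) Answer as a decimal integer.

Per-access translation:
#0 VA=0xC0482E1B47C (r,kernel):
  L0: frame=0x14 idx=24 entry=0x17007 [P=1 RW=1 US=1 PS=0]
  L1: frame=0x17 idx=18 entry=0x1A007 [P=1 RW=1 US=1 PS=0]
  L2: frame=0x1A idx=23 entry=0x1C007 [P=1 RW=1 US=1 PS=0]
  L3: frame=0x1C idx=27 entry=0x1F007 [P=1 RW=1 US=1 PS=0]
  → PA=0x1F47C  (4 entries read)
#1 VA=0x6C0615371 (r,kernel):
  L0: frame=0x14 idx=0 entry=0x22007 [P=1 RW=1 US=1 PS=0]
  L1: frame=0x22 idx=27 entry=0x24007 [P=1 RW=1 US=1 PS=0]
  L2: frame=0x24 idx=3 entry=0x27007 [P=1 RW=1 US=1 PS=0]
  L3: frame=0x27 idx=21 entry=0x2B007 [P=1 RW=1 US=1 PS=0]
  → PA=0x2B371  (4 entries read)

Entries read for #1: 4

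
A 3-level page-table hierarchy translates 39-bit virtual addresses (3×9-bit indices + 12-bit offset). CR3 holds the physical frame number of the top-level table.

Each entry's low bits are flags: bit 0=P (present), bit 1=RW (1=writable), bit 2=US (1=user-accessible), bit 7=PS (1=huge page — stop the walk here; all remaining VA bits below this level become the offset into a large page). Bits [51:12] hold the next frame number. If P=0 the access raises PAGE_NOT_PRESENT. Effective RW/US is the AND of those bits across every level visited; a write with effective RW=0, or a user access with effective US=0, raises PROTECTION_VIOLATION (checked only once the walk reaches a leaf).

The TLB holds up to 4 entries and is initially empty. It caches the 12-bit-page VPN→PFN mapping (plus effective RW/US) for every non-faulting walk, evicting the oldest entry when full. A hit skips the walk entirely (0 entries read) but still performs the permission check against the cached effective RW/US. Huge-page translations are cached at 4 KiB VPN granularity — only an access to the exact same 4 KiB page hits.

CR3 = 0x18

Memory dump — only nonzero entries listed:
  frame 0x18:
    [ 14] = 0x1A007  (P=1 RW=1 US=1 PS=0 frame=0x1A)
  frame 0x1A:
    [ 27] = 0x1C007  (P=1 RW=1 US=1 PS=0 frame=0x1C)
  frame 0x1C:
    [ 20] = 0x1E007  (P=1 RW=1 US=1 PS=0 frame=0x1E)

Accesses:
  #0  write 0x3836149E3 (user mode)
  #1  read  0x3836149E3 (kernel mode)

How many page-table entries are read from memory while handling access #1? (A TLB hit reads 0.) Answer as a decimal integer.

Per-access translation:
#0 VA=0x3836149E3 (w,user):
  L0 @0x18[14] → 0x1A007  P=1,RW=1,US=1,PS=0
  L1 @0x1A[27] → 0x1C007  P=1,RW=1,US=1,PS=0
  L2 @0x1C[20] → 0x1E007  P=1,RW=1,US=1,PS=0
  ⇒ phys 0x1E9E3  [3 reads]
#1 VA=0x3836149E3 (r,kernel):
  TLB hit vpn=0x383614 → PA=0x1E9E3

Entries read for #1: 0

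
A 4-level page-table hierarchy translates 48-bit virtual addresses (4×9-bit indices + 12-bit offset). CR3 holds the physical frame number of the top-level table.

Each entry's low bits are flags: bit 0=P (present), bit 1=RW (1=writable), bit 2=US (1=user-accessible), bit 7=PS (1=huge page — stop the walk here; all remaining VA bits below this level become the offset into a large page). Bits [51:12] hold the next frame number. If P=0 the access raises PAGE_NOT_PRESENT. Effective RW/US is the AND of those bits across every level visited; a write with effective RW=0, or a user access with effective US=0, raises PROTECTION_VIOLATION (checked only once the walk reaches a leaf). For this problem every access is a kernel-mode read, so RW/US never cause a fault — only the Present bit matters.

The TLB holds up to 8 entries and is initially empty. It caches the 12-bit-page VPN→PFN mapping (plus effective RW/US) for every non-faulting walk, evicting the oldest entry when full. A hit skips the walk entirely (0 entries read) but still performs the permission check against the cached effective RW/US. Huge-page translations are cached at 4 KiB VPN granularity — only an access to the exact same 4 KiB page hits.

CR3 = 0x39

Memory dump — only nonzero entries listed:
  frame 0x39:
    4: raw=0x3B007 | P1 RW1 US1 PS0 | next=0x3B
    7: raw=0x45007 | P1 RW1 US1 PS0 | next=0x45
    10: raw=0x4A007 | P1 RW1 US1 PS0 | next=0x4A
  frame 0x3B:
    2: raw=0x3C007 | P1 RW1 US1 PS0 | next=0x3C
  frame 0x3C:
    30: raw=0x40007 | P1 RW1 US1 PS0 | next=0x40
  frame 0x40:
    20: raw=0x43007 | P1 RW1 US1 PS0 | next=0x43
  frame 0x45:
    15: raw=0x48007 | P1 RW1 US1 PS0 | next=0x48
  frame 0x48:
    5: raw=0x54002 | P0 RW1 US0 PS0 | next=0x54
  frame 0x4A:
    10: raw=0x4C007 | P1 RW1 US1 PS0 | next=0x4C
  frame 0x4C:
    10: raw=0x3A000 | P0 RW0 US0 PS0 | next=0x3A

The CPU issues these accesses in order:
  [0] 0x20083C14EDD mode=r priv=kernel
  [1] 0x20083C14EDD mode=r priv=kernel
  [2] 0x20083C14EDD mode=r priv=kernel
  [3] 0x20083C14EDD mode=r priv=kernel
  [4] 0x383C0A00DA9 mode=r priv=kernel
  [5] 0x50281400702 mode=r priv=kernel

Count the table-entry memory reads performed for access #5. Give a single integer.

Per-access translation:
#0 VA=0x20083C14EDD (r,kernel):
  lvl0: tbl 0x39, slot 4 ⇒ 0x3B007 (P1/RW1/US1/PS0)
  lvl1: tbl 0x3B, slot 2 ⇒ 0x3C007 (P1/RW1/US1/PS0)
  lvl2: tbl 0x3C, slot 30 ⇒ 0x40007 (P1/RW1/US1/PS0)
  lvl3: tbl 0x40, slot 20 ⇒ 0x43007 (P1/RW1/US1/PS0)
  ✓ 0x43EDD  — 4 lookups
#1 VA=0x20083C14EDD (r,kernel):
  TLB hit vpn=0x20083C14 → PA=0x43EDD
#2 VA=0x20083C14EDD (r,kernel):
  TLB hit vpn=0x20083C14 → PA=0x43EDD
#3 VA=0x20083C14EDD (r,kernel):
  TLB hit vpn=0x20083C14 → PA=0x43EDD
#4 VA=0x383C0A00DA9 (r,kernel):
  lvl0: tbl 0x39, slot 7 ⇒ 0x45007 (P1/RW1/US1/PS0)
  lvl1: tbl 0x45, slot 15 ⇒ 0x48007 (P1/RW1/US1/PS0)
  lvl2: tbl 0x48, slot 5 ⇒ 0x54002 (P0/RW1/US0/PS0)
  ✗ PAGE_NOT_PRESENT  [3 reads]
#5 VA=0x50281400702 (r,kernel):
  lvl0: tbl 0x39, slot 10 ⇒ 0x4A007 (P1/RW1/US1/PS0)
  lvl1: tbl 0x4A, slot 10 ⇒ 0x4C007 (P1/RW1/US1/PS0)
  lvl2: tbl 0x4C, slot 10 ⇒ 0x3A000 (P0/RW0/US0/PS0)
  ✗ PAGE_NOT_PRESENT  [3 reads]

Entries read for #5: 3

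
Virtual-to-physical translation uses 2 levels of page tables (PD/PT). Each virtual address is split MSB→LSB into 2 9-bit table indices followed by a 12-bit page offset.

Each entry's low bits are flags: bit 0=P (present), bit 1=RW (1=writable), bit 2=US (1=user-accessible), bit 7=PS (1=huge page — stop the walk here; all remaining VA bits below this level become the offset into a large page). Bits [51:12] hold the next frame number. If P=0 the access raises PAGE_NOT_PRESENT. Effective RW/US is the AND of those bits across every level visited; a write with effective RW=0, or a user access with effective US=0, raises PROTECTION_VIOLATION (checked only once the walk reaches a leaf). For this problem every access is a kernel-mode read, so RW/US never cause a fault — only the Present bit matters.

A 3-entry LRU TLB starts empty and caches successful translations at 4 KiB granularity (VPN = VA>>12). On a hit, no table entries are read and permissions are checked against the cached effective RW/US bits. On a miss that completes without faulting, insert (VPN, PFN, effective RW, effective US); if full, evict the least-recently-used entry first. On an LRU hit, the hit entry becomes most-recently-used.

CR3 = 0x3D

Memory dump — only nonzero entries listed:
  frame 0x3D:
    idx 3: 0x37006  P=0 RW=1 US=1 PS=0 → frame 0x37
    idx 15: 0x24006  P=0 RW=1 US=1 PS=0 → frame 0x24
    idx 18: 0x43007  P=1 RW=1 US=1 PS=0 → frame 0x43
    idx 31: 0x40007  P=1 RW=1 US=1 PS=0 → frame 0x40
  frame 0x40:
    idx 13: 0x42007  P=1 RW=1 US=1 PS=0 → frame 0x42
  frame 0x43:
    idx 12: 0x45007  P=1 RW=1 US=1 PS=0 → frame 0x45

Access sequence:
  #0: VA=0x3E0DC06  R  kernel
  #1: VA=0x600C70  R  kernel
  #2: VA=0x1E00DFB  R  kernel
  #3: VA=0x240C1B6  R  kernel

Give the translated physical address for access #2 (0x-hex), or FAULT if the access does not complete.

Per-access translation:
#0 VA=0x3E0DC06 (r,kernel):
  L0 @0x3D[31] → 0x40007  P=1,RW=1,US=1,PS=0
  L1 @0x40[13] → 0x42007  P=1,RW=1,US=1,PS=0
  ⇒ phys 0x42C06  [2 reads]
#1 VA=0x600C70 (r,kernel):
  L0 @0x3D[3] → 0x37006  P=0,RW=1,US=1,PS=0
  → PAGE_NOT_PRESENT  (1 entries read)
#2 VA=0x1E00DFB (r,kernel):
  L0 @0x3D[15] → 0x24006  P=0,RW=1,US=1,PS=0
  → PAGE_NOT_PRESENT  (1 entries read)
#3 VA=0x240C1B6 (r,kernel):
  L0 @0x3D[18] → 0x43007  P=1,RW=1,US=1,PS=0
  L1 @0x43[12] → 0x45007  P=1,RW=1,US=1,PS=0
  ⇒ phys 0x451B6  [2 reads]

Access #2 PA: FAULT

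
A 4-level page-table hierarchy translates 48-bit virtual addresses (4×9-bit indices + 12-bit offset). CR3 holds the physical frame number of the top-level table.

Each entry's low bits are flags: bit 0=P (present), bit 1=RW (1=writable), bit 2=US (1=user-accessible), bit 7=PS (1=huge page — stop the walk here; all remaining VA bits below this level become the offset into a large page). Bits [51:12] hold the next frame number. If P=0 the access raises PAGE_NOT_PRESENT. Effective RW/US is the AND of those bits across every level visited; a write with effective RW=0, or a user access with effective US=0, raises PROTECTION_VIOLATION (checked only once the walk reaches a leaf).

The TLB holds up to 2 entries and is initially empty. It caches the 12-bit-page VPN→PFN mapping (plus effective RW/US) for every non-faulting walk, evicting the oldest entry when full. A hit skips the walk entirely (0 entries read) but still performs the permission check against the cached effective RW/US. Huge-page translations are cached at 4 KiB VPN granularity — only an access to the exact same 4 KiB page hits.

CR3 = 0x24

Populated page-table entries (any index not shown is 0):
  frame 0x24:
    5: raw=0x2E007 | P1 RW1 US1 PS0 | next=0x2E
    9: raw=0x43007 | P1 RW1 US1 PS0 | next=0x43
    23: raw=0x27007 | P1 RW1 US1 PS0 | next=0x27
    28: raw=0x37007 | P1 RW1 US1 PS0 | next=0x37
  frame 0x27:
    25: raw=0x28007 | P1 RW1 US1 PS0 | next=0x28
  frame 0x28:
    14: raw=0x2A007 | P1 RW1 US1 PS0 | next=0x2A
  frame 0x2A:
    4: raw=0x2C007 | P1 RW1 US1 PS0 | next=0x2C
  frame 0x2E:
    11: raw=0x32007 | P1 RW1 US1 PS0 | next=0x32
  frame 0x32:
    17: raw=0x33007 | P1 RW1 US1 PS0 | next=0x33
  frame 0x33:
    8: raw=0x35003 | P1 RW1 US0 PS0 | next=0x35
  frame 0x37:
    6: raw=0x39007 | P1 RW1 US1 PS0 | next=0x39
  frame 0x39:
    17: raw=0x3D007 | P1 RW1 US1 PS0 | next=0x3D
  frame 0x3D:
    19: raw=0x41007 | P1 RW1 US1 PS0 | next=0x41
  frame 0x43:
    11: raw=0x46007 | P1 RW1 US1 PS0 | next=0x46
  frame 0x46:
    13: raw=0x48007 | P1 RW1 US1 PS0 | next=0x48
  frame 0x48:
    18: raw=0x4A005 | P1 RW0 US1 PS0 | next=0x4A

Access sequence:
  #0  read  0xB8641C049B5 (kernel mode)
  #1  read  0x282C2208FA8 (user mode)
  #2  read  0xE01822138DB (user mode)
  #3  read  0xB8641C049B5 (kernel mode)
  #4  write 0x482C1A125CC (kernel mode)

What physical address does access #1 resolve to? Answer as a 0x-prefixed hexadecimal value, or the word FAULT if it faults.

Per-access translation:
#0 VA=0xB8641C049B5 (r,kernel):
  L0: frame=0x24 idx=23 entry=0x27007 [P=1 RW=1 US=1 PS=0]
  L1: frame=0x27 idx=25 entry=0x28007 [P=1 RW=1 US=1 PS=0]
  L2: frame=0x28 idx=14 entry=0x2A007 [P=1 RW=1 US=1 PS=0]
  L3: frame=0x2A idx=4 entry=0x2C007 [P=1 RW=1 US=1 PS=0]
  ⇒ phys 0x2C9B5  [4 reads]
#1 VA=0x282C2208FA8 (r,user):
  L0: frame=0x24 idx=5 entry=0x2E007 [P=1 RW=1 US=1 PS=0]
  L1: frame=0x2E idx=11 entry=0x32007 [P=1 RW=1 US=1 PS=0]
  L2: frame=0x32 idx=17 entry=0x33007 [P=1 RW=1 US=1 PS=0]
  L3: frame=0x33 idx=8 entry=0x35003 [P=1 RW=1 US=0 PS=0]
  ✗ PROTECTION_VIOLATION  [4 reads]
#2 VA=0xE01822138DB (r,user):
  L0: frame=0x24 idx=28 entry=0x37007 [P=1 RW=1 US=1 PS=0]
  L1: frame=0x37 idx=6 entry=0x39007 [P=1 RW=1 US=1 PS=0]
  L2: frame=0x39 idx=17 entry=0x3D007 [P=1 RW=1 US=1 PS=0]
  L3: frame=0x3D idx=19 entry=0x41007 [P=1 RW=1 US=1 PS=0]
  ⇒ phys 0x418DB  [4 reads]
#3 VA=0xB8641C049B5 (r,kernel):
  TLB hit vpn=0xB8641C04 → PA=0x2C9B5
#4 VA=0x482C1A125CC (w,kernel):
  L0: frame=0x24 idx=9 entry=0x43007 [P=1 RW=1 US=1 PS=0]
  L1: frame=0x43 idx=11 entry=0x46007 [P=1 RW=1 US=1 PS=0]
  L2: frame=0x46 idx=13 entry=0x48007 [P=1 RW=1 US=1 PS=0]
  L3: frame=0x48 idx=18 entry=0x4A005 [P=1 RW=0 US=1 PS=0]
  ✗ PROTECTION_VIOLATION  [4 reads]

Access #1 PA: FAULT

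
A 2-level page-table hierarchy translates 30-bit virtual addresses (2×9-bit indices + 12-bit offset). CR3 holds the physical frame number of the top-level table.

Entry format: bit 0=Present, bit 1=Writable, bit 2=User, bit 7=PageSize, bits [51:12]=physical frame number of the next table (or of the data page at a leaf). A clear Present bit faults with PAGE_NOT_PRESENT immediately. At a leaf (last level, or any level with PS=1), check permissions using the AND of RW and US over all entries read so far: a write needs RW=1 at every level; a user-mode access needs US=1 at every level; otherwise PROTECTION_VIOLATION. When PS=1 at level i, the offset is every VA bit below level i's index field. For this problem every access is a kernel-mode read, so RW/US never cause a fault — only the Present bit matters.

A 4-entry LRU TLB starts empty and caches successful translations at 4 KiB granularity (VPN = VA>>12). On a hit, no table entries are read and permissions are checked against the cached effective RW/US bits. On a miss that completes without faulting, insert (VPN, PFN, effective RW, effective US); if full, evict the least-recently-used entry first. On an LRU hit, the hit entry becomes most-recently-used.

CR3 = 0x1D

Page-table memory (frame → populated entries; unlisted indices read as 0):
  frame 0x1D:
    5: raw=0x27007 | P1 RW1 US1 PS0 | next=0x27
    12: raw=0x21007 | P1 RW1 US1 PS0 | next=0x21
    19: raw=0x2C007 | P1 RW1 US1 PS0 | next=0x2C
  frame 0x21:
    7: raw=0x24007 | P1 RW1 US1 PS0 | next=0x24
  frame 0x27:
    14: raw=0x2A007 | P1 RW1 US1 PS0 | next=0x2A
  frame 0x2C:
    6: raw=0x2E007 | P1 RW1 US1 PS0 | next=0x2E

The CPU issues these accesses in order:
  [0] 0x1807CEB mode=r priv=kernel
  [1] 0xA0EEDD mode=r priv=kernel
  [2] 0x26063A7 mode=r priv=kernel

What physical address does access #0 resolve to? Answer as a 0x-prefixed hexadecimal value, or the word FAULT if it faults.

Trace:
#0 VA=0x1807CEB (r,kernel):
  [0] read 0x1D idx=12: raw=0x21007 flags P=1 W=1 U=1 S=0
  [1] read 0x21 idx=7: raw=0x24007 flags P=1 W=1 U=1 S=0
  ✓ 0x24CEB  — 2 lookups
#1 VA=0xA0EEDD (r,kernel):
  [0] read 0x1D idx=5: raw=0x27007 flags P=1 W=1 U=1 S=0
  [1] read 0x27 idx=14: raw=0x2A007 flags P=1 W=1 U=1 S=0
  ✓ 0x2AEDD  — 2 lookups
#2 VA=0x26063A7 (r,kernel):
  [0] read 0x1D idx=19: raw=0x2C007 flags P=1 W=1 U=1 S=0
  [1] read 0x2C idx=6: raw=0x2E007 flags P=1 W=1 U=1 S=0
  ✓ 0x2E3A7  — 2 lookups

Access #0 PA: 0x24CEB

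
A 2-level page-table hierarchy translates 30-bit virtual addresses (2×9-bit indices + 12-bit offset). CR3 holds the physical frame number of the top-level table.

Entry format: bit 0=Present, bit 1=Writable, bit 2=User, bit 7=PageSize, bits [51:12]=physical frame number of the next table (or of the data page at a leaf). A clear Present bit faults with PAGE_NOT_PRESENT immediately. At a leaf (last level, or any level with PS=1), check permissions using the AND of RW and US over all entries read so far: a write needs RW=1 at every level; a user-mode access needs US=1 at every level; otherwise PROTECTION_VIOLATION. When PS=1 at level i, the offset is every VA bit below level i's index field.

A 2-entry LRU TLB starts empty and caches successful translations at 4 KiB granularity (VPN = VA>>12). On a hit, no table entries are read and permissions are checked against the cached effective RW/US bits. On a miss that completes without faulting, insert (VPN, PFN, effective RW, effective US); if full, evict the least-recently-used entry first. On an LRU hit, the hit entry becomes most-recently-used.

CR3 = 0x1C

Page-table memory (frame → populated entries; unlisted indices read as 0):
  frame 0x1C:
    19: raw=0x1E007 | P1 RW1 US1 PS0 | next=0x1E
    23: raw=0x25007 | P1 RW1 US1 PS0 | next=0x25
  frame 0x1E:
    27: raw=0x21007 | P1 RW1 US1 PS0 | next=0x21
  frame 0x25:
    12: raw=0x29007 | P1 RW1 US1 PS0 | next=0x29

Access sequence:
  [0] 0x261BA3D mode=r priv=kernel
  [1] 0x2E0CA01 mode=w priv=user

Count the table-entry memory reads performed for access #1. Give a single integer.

Walk each access:
#0 VA=0x261BA3D (r,kernel):
  [0] read 0x1C idx=19: raw=0x1E007 flags P=1 W=1 U=1 S=0
  [1] read 0x1E idx=27: raw=0x21007 flags P=1 W=1 U=1 S=0
  ✓ 0x21A3D  — 2 lookups
#1 VA=0x2E0CA01 (w,user):
  [0] read 0x1C idx=23: raw=0x25007 flags P=1 W=1 U=1 S=0
  [1] read 0x25 idx=12: raw=0x29007 flags P=1 W=1 U=1 S=0
  ✓ 0x29A01  — 2 lookups

Entries read for #1: 2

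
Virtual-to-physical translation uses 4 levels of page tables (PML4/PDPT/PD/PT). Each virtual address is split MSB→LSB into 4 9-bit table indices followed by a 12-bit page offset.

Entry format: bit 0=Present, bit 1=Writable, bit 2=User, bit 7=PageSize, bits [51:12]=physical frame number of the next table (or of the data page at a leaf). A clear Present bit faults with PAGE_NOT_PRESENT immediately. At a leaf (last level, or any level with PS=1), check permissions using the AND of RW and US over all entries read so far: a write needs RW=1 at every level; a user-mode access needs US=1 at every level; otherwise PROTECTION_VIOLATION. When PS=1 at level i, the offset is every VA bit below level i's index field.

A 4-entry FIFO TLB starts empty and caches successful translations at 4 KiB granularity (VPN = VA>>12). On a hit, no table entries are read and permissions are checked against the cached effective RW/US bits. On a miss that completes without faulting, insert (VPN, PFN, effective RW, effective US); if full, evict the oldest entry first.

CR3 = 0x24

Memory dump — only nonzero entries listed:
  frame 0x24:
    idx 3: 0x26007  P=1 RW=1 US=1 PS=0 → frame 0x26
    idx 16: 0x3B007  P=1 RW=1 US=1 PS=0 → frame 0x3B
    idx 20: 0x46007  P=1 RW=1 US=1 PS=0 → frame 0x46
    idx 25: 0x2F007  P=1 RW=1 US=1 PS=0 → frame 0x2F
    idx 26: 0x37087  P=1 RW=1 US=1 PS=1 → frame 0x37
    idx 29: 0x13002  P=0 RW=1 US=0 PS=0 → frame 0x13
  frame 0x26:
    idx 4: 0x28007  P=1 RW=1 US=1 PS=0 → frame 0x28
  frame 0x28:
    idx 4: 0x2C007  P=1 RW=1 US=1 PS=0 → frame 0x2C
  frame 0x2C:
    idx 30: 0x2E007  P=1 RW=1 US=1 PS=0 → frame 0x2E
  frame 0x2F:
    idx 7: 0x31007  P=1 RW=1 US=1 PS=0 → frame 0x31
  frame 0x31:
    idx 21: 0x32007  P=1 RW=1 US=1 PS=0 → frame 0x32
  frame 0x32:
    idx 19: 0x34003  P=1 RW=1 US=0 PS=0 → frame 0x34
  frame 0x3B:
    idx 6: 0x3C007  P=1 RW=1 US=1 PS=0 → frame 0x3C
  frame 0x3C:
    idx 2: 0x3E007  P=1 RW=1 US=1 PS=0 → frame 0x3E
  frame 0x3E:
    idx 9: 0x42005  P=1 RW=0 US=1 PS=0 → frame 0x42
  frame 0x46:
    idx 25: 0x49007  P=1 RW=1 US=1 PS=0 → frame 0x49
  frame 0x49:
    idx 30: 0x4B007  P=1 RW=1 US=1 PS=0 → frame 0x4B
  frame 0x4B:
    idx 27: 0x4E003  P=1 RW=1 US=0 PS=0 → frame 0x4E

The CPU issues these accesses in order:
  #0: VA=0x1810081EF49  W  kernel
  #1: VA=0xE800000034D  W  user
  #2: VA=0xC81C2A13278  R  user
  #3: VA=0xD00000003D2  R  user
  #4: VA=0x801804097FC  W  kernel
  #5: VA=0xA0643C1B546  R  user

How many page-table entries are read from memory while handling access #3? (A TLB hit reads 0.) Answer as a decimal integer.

Walk each access:
#0 VA=0x1810081EF49 (w,kernel):
  lvl0: tbl 0x24, slot 3 ⇒ 0x26007 (P1/RW1/US1/PS0)
  lvl1: tbl 0x26, slot 4 ⇒ 0x28007 (P1/RW1/US1/PS0)
  lvl2: tbl 0x28, slot 4 ⇒ 0x2C007 (P1/RW1/US1/PS0)
  lvl3: tbl 0x2C, slot 30 ⇒ 0x2E007 (P1/RW1/US1/PS0)
  ✓ 0x2EF49  — 4 lookups
#1 VA=0xE800000034D (w,user):
  lvl0: tbl 0x24, slot 29 ⇒ 0x13002 (P0/RW1/US0/PS0)
  ✗ PAGE_NOT_PRESENT  [1 reads]
#2 VA=0xC81C2A13278 (r,user):
  lvl0: tbl 0x24, slot 25 ⇒ 0x2F007 (P1/RW1/US1/PS0)
  lvl1: tbl 0x2F, slot 7 ⇒ 0x31007 (P1/RW1/US1/PS0)
  lvl2: tbl 0x31, slot 21 ⇒ 0x32007 (P1/RW1/US1/PS0)
  lvl3: tbl 0x32, slot 19 ⇒ 0x34003 (P1/RW1/US0/PS0)
  ✗ PROTECTION_VIOLATION  [4 reads]
#3 VA=0xD00000003D2 (r,user):
  lvl0: tbl 0x24, slot 26 ⇒ 0x37087 (P1/RW1/US1/PS1)
  ✓ 0x373D2 (huge @L0)  — 1 lookups
#4 VA=0x801804097FC (w,kernel):
  lvl0: tbl 0x24, slot 16 ⇒ 0x3B007 (P1/RW1/US1/PS0)
  lvl1: tbl 0x3B, slot 6 ⇒ 0x3C007 (P1/RW1/US1/PS0)
  lvl2: tbl 0x3C, slot 2 ⇒ 0x3E007 (P1/RW1/US1/PS0)
  lvl3: tbl 0x3E, slot 9 ⇒ 0x42005 (P1/RW0/US1/PS0)
  ✗ PROTECTION_VIOLATION  [4 reads]
#5 VA=0xA0643C1B546 (r,user):
  lvl0: tbl 0x24, slot 20 ⇒ 0x46007 (P1/RW1/US1/PS0)
  lvl1: tbl 0x46, slot 25 ⇒ 0x49007 (P1/RW1/US1/PS0)
  lvl2: tbl 0x49, slot 30 ⇒ 0x4B007 (P1/RW1/US1/PS0)
  lvl3: tbl 0x4B, slot 27 ⇒ 0x4E003 (P1/RW1/US0/PS0)
  ✗ PROTECTION_VIOLATION  [4 reads]

Entries read for #3: 1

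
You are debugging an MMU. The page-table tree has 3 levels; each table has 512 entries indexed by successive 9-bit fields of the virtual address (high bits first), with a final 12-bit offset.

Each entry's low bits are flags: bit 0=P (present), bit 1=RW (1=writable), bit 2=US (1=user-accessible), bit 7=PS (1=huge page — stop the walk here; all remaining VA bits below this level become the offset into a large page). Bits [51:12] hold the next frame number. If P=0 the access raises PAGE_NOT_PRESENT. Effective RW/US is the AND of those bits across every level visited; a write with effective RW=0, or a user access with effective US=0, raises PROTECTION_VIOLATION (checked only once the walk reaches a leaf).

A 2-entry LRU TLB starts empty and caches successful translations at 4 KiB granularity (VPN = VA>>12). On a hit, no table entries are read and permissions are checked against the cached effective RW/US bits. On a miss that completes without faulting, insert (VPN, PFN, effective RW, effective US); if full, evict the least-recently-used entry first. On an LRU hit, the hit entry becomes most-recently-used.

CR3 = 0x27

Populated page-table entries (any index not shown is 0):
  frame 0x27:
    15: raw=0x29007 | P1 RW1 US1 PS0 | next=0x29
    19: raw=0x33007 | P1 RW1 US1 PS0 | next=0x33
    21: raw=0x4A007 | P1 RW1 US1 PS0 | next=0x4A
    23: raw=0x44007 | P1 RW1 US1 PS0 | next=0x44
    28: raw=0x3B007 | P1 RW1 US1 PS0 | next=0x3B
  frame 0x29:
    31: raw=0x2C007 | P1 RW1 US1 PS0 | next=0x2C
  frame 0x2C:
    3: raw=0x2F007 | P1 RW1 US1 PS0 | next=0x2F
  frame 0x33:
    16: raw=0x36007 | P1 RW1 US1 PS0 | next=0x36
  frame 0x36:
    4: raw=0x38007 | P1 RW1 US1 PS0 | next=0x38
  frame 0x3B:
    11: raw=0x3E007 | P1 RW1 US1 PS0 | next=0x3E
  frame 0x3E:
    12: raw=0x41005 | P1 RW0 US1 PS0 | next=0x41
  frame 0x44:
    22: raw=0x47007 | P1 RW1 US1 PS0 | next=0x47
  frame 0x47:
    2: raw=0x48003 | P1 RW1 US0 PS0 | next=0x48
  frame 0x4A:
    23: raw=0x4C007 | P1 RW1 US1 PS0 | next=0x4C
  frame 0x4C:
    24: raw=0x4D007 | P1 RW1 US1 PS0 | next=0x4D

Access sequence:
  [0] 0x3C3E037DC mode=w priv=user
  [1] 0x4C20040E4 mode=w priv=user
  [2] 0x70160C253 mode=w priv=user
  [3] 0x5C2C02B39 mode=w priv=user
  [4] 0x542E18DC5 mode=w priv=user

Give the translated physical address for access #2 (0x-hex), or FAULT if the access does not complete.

Per-access translation:
#0 VA=0x3C3E037DC (w,user):
  L0 @0x27[15] → 0x29007  P=1,RW=1,US=1,PS=0
  L1 @0x29[31] → 0x2C007  P=1,RW=1,US=1,PS=0
  L2 @0x2C[3] → 0x2F007  P=1,RW=1,US=1,PS=0
  ✓ 0x2F7DC  — 3 lookups
#1 VA=0x4C20040E4 (w,user):
  L0 @0x27[19] → 0x33007  P=1,RW=1,US=1,PS=0
  L1 @0x33[16] → 0x36007  P=1,RW=1,US=1,PS=0
  L2 @0x36[4] → 0x38007  P=1,RW=1,US=1,PS=0
  ✓ 0x380E4  — 3 lookups
#2 VA=0x70160C253 (w,user):
  L0 @0x27[28] → 0x3B007  P=1,RW=1,US=1,PS=0
  L1 @0x3B[11] → 0x3E007  P=1,RW=1,US=1,PS=0
  L2 @0x3E[12] → 0x41005  P=1,RW=0,US=1,PS=0
  → PROTECTION_VIOLATION  (3 entries read)
#3 VA=0x5C2C02B39 (w,user):
  L0 @0x27[23] → 0x44007  P=1,RW=1,US=1,PS=0
  L1 @0x44[22] → 0x47007  P=1,RW=1,US=1,PS=0
  L2 @0x47[2] → 0x48003  P=1,RW=1,US=0,PS=0
  → PROTECTION_VIOLATION  (3 entries read)
#4 VA=0x542E18DC5 (w,user):
  L0 @0x27[21] → 0x4A007  P=1,RW=1,US=1,PS=0
  L1 @0x4A[23] → 0x4C007  P=1,RW=1,US=1,PS=0
  L2 @0x4C[24] → 0x4D007  P=1,RW=1,US=1,PS=0
  ✓ 0x4DDC5  — 3 lookups

Access #2 PA: FAULT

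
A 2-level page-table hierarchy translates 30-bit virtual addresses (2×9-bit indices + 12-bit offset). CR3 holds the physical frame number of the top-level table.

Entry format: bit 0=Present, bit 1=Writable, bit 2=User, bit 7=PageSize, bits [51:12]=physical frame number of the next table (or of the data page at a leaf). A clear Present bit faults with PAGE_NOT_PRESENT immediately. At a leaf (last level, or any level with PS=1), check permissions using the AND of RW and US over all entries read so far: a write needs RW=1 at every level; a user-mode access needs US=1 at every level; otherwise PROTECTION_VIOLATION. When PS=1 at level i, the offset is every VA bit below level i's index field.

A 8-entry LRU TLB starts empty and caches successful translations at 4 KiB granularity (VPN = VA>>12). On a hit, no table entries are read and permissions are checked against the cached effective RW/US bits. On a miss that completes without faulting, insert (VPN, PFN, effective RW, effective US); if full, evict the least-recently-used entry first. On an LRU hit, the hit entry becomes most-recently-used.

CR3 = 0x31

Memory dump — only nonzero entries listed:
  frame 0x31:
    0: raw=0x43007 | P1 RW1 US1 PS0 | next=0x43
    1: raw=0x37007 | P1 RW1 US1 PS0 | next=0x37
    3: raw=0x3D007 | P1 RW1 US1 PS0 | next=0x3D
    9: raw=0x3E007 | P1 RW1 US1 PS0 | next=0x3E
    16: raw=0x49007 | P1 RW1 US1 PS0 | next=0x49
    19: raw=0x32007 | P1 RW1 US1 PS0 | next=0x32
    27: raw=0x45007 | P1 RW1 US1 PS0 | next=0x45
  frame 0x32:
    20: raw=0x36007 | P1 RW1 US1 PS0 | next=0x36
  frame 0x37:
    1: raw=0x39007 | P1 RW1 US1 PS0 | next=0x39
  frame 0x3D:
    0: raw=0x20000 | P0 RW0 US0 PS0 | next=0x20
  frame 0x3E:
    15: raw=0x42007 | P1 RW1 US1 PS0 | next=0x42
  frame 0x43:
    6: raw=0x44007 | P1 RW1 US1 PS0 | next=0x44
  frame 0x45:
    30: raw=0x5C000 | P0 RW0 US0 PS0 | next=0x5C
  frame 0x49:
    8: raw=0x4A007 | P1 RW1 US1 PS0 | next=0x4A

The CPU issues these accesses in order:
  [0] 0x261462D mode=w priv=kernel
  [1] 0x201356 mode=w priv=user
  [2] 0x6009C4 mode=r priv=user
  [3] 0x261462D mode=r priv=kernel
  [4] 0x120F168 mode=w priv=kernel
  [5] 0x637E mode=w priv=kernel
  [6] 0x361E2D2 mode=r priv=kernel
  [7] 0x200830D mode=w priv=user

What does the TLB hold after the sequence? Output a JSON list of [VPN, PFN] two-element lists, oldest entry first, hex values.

Walk each access:
#0 VA=0x261462D (w,kernel):
  lvl0: tbl 0x31, slot 19 ⇒ 0x32007 (P1/RW1/US1/PS0)
  lvl1: tbl 0x32, slot 20 ⇒ 0x36007 (P1/RW1/US1/PS0)
  → PA=0x3662D  (2 entries read)
#1 VA=0x201356 (w,user):
  lvl0: tbl 0x31, slot 1 ⇒ 0x37007 (P1/RW1/US1/PS0)
  lvl1: tbl 0x37, slot 1 ⇒ 0x39007 (P1/RW1/US1/PS0)
  → PA=0x39356  (2 entries read)
#2 VA=0x6009C4 (r,user):
  lvl0: tbl 0x31, slot 3 ⇒ 0x3D007 (P1/RW1/US1/PS0)
  lvl1: tbl 0x3D, slot 0 ⇒ 0x20000 (P0/RW0/US0/PS0)
  → PAGE_NOT_PRESENT  (2 entries read)
#3 VA=0x261462D (r,kernel):
  TLB hit vpn=0x2614 → PA=0x3662D
#4 VA=0x120F168 (w,kernel):
  lvl0: tbl 0x31, slot 9 ⇒ 0x3E007 (P1/RW1/US1/PS0)
  lvl1: tbl 0x3E, slot 15 ⇒ 0x42007 (P1/RW1/US1/PS0)
  → PA=0x42168  (2 entries read)
#5 VA=0x637E (w,kernel):
  lvl0: tbl 0x31, slot 0 ⇒ 0x43007 (P1/RW1/US1/PS0)
  lvl1: tbl 0x43, slot 6 ⇒ 0x44007 (P1/RW1/US1/PS0)
  → PA=0x4437E  (2 entries read)
#6 VA=0x361E2D2 (r,kernel):
  lvl0: tbl 0x31, slot 27 ⇒ 0x45007 (P1/RW1/US1/PS0)
  lvl1: tbl 0x45, slot 30 ⇒ 0x5C000 (P0/RW0/US0/PS0)
  → PAGE_NOT_PRESENT  (2 entries read)
#7 VA=0x200830D (w,user):
  lvl0: tbl 0x31, slot 16 ⇒ 0x49007 (P1/RW1/US1/PS0)
  lvl1: tbl 0x49, slot 8 ⇒ 0x4A007 (P1/RW1/US1/PS0)
  → PA=0x4A30D  (2 entries read)

TLB: [["0x201", "0x39"], ["0x2614", "0x36"], ["0x120F", "0x42"], ["0x6", "0x44"], ["0x2008", "0x4A"]]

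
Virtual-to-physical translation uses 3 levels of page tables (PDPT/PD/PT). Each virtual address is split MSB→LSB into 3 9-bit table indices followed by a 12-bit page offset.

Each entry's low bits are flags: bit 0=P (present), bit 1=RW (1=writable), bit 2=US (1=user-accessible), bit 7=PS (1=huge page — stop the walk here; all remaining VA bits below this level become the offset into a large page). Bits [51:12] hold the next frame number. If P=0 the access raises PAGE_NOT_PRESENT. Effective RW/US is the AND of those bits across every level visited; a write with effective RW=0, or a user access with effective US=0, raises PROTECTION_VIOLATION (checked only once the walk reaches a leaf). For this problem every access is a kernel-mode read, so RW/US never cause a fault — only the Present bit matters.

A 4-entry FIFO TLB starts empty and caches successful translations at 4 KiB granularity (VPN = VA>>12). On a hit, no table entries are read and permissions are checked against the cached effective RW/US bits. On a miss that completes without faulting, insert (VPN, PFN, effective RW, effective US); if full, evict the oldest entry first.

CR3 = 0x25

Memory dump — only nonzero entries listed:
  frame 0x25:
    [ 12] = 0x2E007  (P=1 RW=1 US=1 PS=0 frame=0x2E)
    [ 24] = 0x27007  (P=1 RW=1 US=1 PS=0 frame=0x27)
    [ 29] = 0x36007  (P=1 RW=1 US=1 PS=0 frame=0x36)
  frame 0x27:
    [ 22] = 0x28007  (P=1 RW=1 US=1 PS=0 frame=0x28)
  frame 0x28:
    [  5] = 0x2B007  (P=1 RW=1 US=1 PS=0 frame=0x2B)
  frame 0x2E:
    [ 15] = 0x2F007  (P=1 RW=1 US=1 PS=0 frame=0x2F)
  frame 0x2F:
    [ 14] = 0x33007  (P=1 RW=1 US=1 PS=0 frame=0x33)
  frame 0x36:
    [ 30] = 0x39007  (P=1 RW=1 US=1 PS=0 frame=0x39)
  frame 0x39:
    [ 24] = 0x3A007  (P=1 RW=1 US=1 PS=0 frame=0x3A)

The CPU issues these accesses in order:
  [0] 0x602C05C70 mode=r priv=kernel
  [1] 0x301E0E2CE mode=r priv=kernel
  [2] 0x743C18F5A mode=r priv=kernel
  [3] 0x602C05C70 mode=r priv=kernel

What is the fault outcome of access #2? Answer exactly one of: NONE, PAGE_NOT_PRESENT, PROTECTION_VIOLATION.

Per-access translation:
#0 VA=0x602C05C70 (r,kernel):
  lvl0: tbl 0x25, slot 24 ⇒ 0x27007 (P1/RW1/US1/PS0)
  lvl1: tbl 0x27, slot 22 ⇒ 0x28007 (P1/RW1/US1/PS0)
  lvl2: tbl 0x28, slot 5 ⇒ 0x2B007 (P1/RW1/US1/PS0)
  ⇒ phys 0x2BC70  [3 reads]
#1 VA=0x301E0E2CE (r,kernel):
  lvl0: tbl 0x25, slot 12 ⇒ 0x2E007 (P1/RW1/US1/PS0)
  lvl1: tbl 0x2E, slot 15 ⇒ 0x2F007 (P1/RW1/US1/PS0)
  lvl2: tbl 0x2F, slot 14 ⇒ 0x33007 (P1/RW1/US1/PS0)
  ⇒ phys 0x332CE  [3 reads]
#2 VA=0x743C18F5A (r,kernel):
  lvl0: tbl 0x25, slot 29 ⇒ 0x36007 (P1/RW1/US1/PS0)
  lvl1: tbl 0x36, slot 30 ⇒ 0x39007 (P1/RW1/US1/PS0)
  lvl2: tbl 0x39, slot 24 ⇒ 0x3A007 (P1/RW1/US1/PS0)
  ⇒ phys 0x3AF5A  [3 reads]
#3 VA=0x602C05C70 (r,kernel):
  TLB hit vpn=0x602C05 → PA=0x2BC70

Access #2 fault: NONE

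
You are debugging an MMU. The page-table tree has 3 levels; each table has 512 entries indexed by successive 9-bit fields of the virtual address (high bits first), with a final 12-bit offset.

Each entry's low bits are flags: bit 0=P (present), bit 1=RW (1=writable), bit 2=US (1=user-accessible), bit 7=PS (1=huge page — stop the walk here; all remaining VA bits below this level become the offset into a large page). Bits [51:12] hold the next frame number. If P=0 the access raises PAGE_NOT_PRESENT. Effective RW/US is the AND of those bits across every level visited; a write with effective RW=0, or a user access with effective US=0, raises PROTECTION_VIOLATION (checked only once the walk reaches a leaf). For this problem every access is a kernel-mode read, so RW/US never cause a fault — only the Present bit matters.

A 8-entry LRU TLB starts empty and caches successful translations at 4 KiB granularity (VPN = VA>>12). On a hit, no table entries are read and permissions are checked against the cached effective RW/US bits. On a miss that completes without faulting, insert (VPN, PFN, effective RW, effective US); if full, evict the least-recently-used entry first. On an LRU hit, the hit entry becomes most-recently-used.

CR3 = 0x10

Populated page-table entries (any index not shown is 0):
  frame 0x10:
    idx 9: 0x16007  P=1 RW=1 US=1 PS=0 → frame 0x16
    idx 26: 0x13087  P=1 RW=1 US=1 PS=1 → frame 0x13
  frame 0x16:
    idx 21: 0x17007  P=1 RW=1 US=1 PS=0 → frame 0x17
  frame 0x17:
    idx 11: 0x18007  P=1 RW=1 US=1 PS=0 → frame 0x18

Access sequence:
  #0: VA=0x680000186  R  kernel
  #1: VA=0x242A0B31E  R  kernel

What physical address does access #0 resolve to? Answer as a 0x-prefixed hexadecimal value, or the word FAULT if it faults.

Trace:
#0 VA=0x680000186 (r,kernel):
  lvl0: tbl 0x10, slot 26 ⇒ 0x13087 (P1/RW1/US1/PS1)
  ⇒ phys 0x13186 (huge @L0)  [1 reads]
#1 VA=0x242A0B31E (r,kernel):
  lvl0: tbl 0x10, slot 9 ⇒ 0x16007 (P1/RW1/US1/PS0)
  lvl1: tbl 0x16, slot 21 ⇒ 0x17007 (P1/RW1/US1/PS0)
  lvl2: tbl 0x17, slot 11 ⇒ 0x18007 (P1/RW1/US1/PS0)
  ⇒ phys 0x1831E  [3 reads]

Access #0 PA: 0x13186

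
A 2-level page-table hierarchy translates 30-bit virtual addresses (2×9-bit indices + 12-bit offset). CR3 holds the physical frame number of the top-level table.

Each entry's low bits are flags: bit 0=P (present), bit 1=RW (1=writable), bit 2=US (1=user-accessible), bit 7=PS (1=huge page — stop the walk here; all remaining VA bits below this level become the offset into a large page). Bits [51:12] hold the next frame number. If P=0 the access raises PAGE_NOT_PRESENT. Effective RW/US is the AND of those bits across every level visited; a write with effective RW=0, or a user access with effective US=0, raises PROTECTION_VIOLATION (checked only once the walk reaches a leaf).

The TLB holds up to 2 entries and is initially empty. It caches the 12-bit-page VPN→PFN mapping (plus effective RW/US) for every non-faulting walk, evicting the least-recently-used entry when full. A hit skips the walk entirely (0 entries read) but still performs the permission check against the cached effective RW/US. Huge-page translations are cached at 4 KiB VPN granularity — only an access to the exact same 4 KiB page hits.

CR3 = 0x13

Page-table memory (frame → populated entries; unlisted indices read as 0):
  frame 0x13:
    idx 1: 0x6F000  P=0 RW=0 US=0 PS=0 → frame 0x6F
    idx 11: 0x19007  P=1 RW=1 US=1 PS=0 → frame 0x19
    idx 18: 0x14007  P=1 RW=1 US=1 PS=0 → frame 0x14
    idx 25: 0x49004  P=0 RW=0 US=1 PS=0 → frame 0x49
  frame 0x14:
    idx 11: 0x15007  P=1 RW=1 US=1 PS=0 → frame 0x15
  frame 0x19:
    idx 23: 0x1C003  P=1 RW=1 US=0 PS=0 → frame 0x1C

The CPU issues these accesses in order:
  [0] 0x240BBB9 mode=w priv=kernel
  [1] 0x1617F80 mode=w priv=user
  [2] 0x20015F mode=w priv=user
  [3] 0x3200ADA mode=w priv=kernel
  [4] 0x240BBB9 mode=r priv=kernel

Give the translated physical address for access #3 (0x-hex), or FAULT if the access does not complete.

Per-access translation:
#0 VA=0x240BBB9 (w,kernel):
  lvl0: tbl 0x13, slot 18 ⇒ 0x14007 (P1/RW1/US1/PS0)
  lvl1: tbl 0x14, slot 11 ⇒ 0x15007 (P1/RW1/US1/PS0)
  ⇒ phys 0x15BB9  [2 reads]
#1 VA=0x1617F80 (w,user):
  lvl0: tbl 0x13, slot 11 ⇒ 0x19007 (P1/RW1/US1/PS0)
  lvl1: tbl 0x19, slot 23 ⇒ 0x1C003 (P1/RW1/US0/PS0)
  → PROTECTION_VIOLATION  (2 entries read)
#2 VA=0x20015F (w,user):
  lvl0: tbl 0x13, slot 1 ⇒ 0x6F000 (P0/RW0/US0/PS0)
  → PAGE_NOT_PRESENT  (1 entries read)
#3 VA=0x3200ADA (w,kernel):
  lvl0: tbl 0x13, slot 25 ⇒ 0x49004 (P0/RW0/US1/PS0)
  → PAGE_NOT_PRESENT  (1 entries read)
#4 VA=0x240BBB9 (r,kernel):
  TLB hit vpn=0x240B → PA=0x15BB9

Access #3 PA: FAULT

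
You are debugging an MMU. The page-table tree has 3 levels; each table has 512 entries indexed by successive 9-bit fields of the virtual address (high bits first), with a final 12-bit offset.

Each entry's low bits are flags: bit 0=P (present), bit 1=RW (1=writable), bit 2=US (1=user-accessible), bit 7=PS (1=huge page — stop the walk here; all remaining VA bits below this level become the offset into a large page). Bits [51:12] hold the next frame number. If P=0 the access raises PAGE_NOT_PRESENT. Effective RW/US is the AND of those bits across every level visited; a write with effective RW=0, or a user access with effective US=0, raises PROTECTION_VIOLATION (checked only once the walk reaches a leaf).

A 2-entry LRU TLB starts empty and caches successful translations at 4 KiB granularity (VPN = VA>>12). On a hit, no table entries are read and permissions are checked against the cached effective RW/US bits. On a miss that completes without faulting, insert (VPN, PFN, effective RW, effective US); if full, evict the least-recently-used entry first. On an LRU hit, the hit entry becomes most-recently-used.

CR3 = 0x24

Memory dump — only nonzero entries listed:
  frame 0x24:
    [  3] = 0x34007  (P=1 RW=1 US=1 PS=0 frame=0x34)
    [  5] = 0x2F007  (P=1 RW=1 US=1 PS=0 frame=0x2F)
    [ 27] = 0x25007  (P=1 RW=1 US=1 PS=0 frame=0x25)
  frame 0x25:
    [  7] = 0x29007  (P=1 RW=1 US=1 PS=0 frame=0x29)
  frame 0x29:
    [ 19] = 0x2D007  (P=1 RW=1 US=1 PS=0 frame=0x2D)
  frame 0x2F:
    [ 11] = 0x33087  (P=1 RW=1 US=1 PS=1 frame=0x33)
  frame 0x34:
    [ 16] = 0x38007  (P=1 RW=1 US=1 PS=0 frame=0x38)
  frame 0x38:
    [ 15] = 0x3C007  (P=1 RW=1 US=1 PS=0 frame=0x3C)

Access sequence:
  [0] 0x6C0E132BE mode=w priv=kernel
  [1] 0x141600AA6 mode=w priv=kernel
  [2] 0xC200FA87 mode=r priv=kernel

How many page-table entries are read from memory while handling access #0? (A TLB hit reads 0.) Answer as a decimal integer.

Per-access translation:
#0 VA=0x6C0E132BE (w,kernel):
  [0] read 0x24 idx=27: raw=0x25007 flags P=1 W=1 U=1 S=0
  [1] read 0x25 idx=7: raw=0x29007 flags P=1 W=1 U=1 S=0
  [2] read 0x29 idx=19: raw=0x2D007 flags P=1 W=1 U=1 S=0
  ⇒ phys 0x2D2BE  [3 reads]
#1 VA=0x141600AA6 (w,kernel):
  [0] read 0x24 idx=5: raw=0x2F007 flags P=1 W=1 U=1 S=0
  [1] read 0x2F idx=11: raw=0x33087 flags P=1 W=1 U=1 S=1
  ⇒ phys 0x33AA6 (huge @L1)  [2 reads]
#2 VA=0xC200FA87 (r,kernel):
  [0] read 0x24 idx=3: raw=0x34007 flags P=1 W=1 U=1 S=0
  [1] read 0x34 idx=16: raw=0x38007 flags P=1 W=1 U=1 S=0
  [2] read 0x38 idx=15: raw=0x3C007 flags P=1 W=1 U=1 S=0
  ⇒ phys 0x3CA87  [3 reads]

Entries read for #0: 3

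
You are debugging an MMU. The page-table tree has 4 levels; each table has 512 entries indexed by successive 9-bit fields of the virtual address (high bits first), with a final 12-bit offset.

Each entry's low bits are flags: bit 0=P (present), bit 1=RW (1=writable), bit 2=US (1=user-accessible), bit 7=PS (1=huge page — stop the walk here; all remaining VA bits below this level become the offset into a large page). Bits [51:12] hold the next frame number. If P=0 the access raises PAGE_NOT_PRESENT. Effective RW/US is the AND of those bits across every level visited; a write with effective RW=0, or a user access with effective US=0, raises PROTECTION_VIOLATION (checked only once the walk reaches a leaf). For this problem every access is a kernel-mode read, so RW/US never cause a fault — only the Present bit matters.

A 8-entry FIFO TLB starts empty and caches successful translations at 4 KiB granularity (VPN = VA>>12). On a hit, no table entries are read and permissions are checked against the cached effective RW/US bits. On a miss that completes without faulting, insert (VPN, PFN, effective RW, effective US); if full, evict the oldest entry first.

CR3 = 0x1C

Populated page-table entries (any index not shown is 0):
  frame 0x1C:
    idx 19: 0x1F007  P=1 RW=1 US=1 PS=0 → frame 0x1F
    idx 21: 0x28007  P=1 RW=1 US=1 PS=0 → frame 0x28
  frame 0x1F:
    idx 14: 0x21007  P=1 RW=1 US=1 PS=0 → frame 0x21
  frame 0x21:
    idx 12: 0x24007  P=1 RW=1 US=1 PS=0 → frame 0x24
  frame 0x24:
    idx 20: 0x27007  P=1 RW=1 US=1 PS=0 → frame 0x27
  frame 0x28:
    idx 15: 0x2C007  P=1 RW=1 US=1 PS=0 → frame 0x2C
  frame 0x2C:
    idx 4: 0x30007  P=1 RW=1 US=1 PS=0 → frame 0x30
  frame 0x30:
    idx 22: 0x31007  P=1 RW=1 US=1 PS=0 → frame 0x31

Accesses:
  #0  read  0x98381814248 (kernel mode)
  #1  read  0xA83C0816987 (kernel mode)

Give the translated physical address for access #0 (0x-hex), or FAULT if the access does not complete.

Walk each access:
#0 VA=0x98381814248 (r,kernel):
  L0 @0x1C[19] → 0x1F007  P=1,RW=1,US=1,PS=0
  L1 @0x1F[14] → 0x21007  P=1,RW=1,US=1,PS=0
  L2 @0x21[12] → 0x24007  P=1,RW=1,US=1,PS=0
  L3 @0x24[20] → 0x27007  P=1,RW=1,US=1,PS=0
  ✓ 0x27248  — 4 lookups
#1 VA=0xA83C0816987 (r,kernel):
  L0 @0x1C[21] → 0x28007  P=1,RW=1,US=1,PS=0
  L1 @0x28[15] → 0x2C007  P=1,RW=1,US=1,PS=0
  L2 @0x2C[4] → 0x30007  P=1,RW=1,US=1,PS=0
  L3 @0x30[22] → 0x31007  P=1,RW=1,US=1,PS=0
  ✓ 0x31987  — 4 lookups

Access #0 PA: 0x27248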